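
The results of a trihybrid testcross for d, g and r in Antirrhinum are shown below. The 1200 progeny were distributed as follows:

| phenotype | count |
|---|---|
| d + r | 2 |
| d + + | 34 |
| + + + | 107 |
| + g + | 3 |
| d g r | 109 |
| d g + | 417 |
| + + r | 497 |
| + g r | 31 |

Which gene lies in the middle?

The two most frequent reciprocal classes, d g + and + + r, are the parental types, so the F1 was d g + / + + r.
The two rarest classes, + g + and d + r, are the double crossovers. Comparing them with the parentals, only the d allele has switched, so d is the middle locus and the order is g – d – r.

d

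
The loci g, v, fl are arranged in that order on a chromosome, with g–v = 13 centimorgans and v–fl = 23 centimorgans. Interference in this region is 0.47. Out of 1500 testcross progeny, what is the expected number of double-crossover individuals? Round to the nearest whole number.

Map distances give recombination frequencies of 0.130 and 0.230 for the two intervals.
With interference 0.47 (so coincidence = 0.53), expected double-crossover frequency = 0.130 × 0.230 × 0.53 = 0.01585.
Expected number = 0.01585 × 1500 = 23.77 ≈ 24.

24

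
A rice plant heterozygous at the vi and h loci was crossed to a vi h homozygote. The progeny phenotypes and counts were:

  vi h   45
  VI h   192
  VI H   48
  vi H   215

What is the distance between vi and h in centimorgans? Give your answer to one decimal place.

18.6 centimorgans

The two most frequent classes, VI h (192) and vi H (215), are the parental types, so the F1 was VI h / vi H.
The recombinant classes are VI H and vi h: 48 + 45 = 93.
Recombination frequency = 93/500 = 0.1860 ≈ 18.6%, i.e. 18.6 centimorgans.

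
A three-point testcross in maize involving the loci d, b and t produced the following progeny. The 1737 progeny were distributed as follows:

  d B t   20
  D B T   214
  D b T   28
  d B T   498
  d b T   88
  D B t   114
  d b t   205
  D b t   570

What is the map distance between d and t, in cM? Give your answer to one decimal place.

The two most frequent reciprocal classes, D b t and d B T, are the parental types, so the F1 was D b t / d B T.
The two rarest classes, D b T and d B t, are the double crossovers. Comparing them with the parentals, only the t allele has switched, so t is the middle locus and the order is b – t – d.
Crossovers in the t–d interval produce the single-crossover classes d b t and D B T (205 + 214 = 419) plus the double crossovers (48).
RF(t–d) = (419 + 48) / 1737 = 467/1737 = 0.2689 → 26.9 cM.

26.9 cM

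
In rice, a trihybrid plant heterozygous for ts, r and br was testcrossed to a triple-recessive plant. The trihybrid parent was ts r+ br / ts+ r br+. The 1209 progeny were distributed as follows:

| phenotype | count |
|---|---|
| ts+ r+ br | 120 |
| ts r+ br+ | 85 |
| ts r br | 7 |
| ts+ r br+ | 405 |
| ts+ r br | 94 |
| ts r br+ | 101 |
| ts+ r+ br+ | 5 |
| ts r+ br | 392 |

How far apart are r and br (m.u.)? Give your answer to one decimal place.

The two rarest classes, ts r br and ts+ r+ br+, are the double crossovers. Comparing them with the parentals, only the r allele has switched, so r is the middle locus and the order is br – r – ts.
Crossovers in the br–r interval produce the single-crossover classes ts r+ br+ and ts+ r br (85 + 94 = 179) plus the double crossovers (12).
RF(br–r) = (179 + 12) / 1209 = 191/1209 = 0.1580 → 15.8 m.u.

15.8 m.u.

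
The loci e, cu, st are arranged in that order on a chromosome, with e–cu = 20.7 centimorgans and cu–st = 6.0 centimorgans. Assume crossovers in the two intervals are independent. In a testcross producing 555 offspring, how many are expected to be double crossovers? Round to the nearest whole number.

Map distances give recombination frequencies of 0.207 and 0.060 for the two intervals.
With no interference, expected double-crossover frequency = 0.207 × 0.060 = 0.01242.
Expected number = 0.01242 × 555 = 6.89 ≈ 7.

7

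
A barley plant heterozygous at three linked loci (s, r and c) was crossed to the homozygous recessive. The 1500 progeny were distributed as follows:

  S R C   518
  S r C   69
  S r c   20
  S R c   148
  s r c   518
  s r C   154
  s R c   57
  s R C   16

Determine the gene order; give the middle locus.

s

The two most frequent reciprocal classes, S R C and s r c, are the parental types, so the F1 was S R C / s r c.
The two rarest classes, s R C and S r c, are the double crossovers. Comparing them with the parentals, only the s allele has switched, so s is the middle locus and the order is r – s – c.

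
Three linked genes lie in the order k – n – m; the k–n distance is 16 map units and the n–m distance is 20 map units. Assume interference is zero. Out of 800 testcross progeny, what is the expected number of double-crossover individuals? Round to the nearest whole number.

26

Map distances give recombination frequencies of 0.160 and 0.200 for the two intervals.
With no interference, expected double-crossover frequency = 0.160 × 0.200 = 0.03200.
Expected number = 0.03200 × 800 = 25.60 ≈ 26.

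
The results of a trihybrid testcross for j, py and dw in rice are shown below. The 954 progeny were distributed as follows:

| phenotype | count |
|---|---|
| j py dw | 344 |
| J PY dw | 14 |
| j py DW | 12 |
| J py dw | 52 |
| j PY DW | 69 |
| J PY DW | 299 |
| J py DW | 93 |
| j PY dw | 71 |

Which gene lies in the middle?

The two most frequent reciprocal classes, J PY DW and j py dw, are the parental types, so the F1 was J PY DW / j py dw.
The two rarest classes, J PY dw and j py DW, are the double crossovers. Comparing them with the parentals, only the dw allele has switched, so dw is the middle locus and the order is j – dw – py.

dw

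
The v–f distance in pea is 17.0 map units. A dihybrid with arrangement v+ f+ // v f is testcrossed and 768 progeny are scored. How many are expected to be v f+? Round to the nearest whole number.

A map distance of 17.0 map units corresponds to a recombination frequency of 0.170.
The F1 is v+ f+ / v f, so v f+ is a recombinant gamete class with expected frequency r/2 = 0.170/2 = 0.0850.
Expected number = 0.0850 × 768 = 65.28 ≈ 65.

65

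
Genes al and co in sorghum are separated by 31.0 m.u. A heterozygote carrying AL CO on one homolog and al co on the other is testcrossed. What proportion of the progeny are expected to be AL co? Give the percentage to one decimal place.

A map distance of 31.0 m.u. corresponds to a recombination frequency of 0.310.
The F1 is AL CO / al co, so AL co is a recombinant gamete class with expected frequency r/2 = 0.310/2 = 0.1550.
That is 0.1550 = 15.5% of the progeny.

15.5%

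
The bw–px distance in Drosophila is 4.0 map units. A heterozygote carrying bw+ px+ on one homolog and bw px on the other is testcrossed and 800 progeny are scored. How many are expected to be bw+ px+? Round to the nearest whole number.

384

A map distance of 4.0 map units corresponds to a recombination frequency of 0.040.
The F1 is bw+ px+ / bw px, so bw+ px+ is a parental gamete class with expected frequency (1 − r)/2 = 0.960/2 = 0.4800.
Expected number = 0.4800 × 800 = 384.00 ≈ 384.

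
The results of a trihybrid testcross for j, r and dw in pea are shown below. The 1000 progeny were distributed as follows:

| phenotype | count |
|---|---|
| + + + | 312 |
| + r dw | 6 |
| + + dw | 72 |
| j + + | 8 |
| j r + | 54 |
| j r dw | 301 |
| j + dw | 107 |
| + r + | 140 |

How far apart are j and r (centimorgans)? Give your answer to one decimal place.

The two most frequent reciprocal classes, + + + and j r dw, are the parental types, so the F1 was + + + / j r dw.
The two rarest classes, j + + and + r dw, are the double crossovers. Comparing them with the parentals, only the j allele has switched, so j is the middle locus and the order is dw – j – r.
Crossovers in the j–r interval produce the single-crossover classes + r + and j + dw (140 + 107 = 247) plus the double crossovers (14).
RF(j–r) = (247 + 14) / 1000 = 261/1000 = 0.2610 → 26.1 centimorgans.

26.1 centimorgans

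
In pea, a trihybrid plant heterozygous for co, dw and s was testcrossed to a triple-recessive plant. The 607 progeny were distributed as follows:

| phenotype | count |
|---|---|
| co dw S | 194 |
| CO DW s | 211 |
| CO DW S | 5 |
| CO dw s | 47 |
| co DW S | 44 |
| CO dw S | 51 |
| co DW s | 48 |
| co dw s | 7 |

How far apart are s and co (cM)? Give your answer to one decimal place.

18.3 cM

The two most frequent reciprocal classes, CO DW s and co dw S, are the parental types, so the F1 was CO DW s / co dw S.
The two rarest classes, CO DW S and co dw s, are the double crossovers. Comparing them with the parentals, only the s allele has switched, so s is the middle locus and the order is dw – s – co.
Crossovers in the s–co interval produce the single-crossover classes co DW s and CO dw S (48 + 51 = 99) plus the double crossovers (12).
RF(s–co) = (99 + 12) / 607 = 111/607 = 0.1829 → 18.3 cM.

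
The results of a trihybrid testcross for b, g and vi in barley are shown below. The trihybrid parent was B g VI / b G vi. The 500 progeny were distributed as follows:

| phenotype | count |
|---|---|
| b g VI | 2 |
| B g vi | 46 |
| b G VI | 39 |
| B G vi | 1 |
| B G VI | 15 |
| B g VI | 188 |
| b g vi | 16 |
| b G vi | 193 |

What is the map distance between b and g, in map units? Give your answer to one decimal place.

The two rarest classes, b g VI and B G vi, are the double crossovers. Comparing them with the parentals, only the b allele has switched, so b is the middle locus and the order is g – b – vi.
Crossovers in the g–b interval produce the single-crossover classes B G VI and b g vi (15 + 16 = 31) plus the double crossovers (3).
RF(g–b) = (31 + 3) / 500 = 34/500 = 0.0680 → 6.8 map units.

6.8 map units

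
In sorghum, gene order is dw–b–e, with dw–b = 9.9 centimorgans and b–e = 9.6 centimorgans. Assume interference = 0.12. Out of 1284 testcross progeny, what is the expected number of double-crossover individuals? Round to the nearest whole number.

Map distances give recombination frequencies of 0.099 and 0.096 for the two intervals.
With interference 0.12 (so coincidence = 0.88), expected double-crossover frequency = 0.099 × 0.096 × 0.88 = 0.00836.
Expected number = 0.00836 × 1284 = 10.74 ≈ 11.

11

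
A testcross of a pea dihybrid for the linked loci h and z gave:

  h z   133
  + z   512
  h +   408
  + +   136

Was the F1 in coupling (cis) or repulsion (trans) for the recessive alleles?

trans

The two most frequent classes are + z (512) and h + (408); these are the parental (non-recombinant) types.
So the F1 carried + z on one chromosome and h + on the other — the recessive alleles are on opposite chromosomes (trans / repulsion).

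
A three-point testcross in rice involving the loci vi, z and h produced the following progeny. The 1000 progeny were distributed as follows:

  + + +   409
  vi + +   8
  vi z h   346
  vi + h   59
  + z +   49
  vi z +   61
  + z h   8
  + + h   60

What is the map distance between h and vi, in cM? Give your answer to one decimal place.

13.7 cM

The two most frequent reciprocal classes, vi z h and + + +, are the parental types, so the F1 was vi z h / + + +.
The two rarest classes, + z h and vi + +, are the double crossovers. Comparing them with the parentals, only the vi allele has switched, so vi is the middle locus and the order is h – vi – z.
Crossovers in the h–vi interval produce the single-crossover classes vi z + and + + h (61 + 60 = 121) plus the double crossovers (16).
RF(h–vi) = (121 + 16) / 1000 = 137/1000 = 0.1370 → 13.7 cM.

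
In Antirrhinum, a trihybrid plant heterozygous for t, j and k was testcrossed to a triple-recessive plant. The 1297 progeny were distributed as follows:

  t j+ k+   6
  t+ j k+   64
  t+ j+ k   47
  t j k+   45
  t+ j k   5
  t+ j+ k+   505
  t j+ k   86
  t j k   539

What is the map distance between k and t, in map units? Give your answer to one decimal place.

The two most frequent reciprocal classes, t+ j+ k+ and t j k, are the parental types, so the F1 was t+ j+ k+ / t j k.
The two rarest classes, t j+ k+ and t+ j k, are the double crossovers. Comparing them with the parentals, only the t allele has switched, so t is the middle locus and the order is k – t – j.
Crossovers in the k–t interval produce the single-crossover classes t+ j+ k and t j k+ (47 + 45 = 92) plus the double crossovers (11).
RF(k–t) = (92 + 11) / 1297 = 103/1297 = 0.0794 → 7.9 map units.

7.9 map units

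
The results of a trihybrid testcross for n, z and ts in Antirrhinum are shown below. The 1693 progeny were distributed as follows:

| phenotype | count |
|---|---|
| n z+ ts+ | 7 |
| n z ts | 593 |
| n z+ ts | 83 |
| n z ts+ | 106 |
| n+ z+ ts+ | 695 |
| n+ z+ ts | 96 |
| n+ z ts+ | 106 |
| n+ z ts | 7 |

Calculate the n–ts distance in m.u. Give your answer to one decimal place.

The two most frequent reciprocal classes, n z ts and n+ z+ ts+, are the parental types, so the F1 was n z ts / n+ z+ ts+.
The two rarest classes, n+ z ts and n z+ ts+, are the double crossovers. Comparing them with the parentals, only the n allele has switched, so n is the middle locus and the order is z – n – ts.
Crossovers in the n–ts interval produce the single-crossover classes n z ts+ and n+ z+ ts (106 + 96 = 202) plus the double crossovers (14).
RF(n–ts) = (202 + 14) / 1693 = 216/1693 = 0.1276 → 12.8 m.u.

12.8 m.u.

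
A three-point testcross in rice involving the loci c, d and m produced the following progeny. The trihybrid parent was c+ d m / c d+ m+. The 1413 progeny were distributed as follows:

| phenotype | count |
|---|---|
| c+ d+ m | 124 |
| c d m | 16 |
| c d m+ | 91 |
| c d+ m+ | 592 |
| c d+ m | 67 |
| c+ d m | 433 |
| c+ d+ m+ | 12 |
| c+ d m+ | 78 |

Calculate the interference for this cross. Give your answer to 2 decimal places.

The two rarest classes, c d m and c+ d+ m+, are the double crossovers. Comparing them with the parentals, only the c allele has switched, so c is the middle locus and the order is m – c – d.
m–c: (145 + 28)/1413 = 0.1224; c–d: (215 + 28)/1413 = 0.1720.
Expected DCO frequency = 0.1224 × 0.1720 ≈ 0.02105; observed = 28/1413 ≈ 0.01982.
Coefficient of coincidence = 0.01982/0.02105 ≈ 0.94; interference = 1 − 0.94 = 0.06.

0.06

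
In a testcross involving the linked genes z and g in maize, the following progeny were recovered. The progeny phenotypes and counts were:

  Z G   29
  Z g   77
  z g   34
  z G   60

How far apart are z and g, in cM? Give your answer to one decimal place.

31.5 cM

The two most frequent classes, Z g (77) and z G (60), are the parental types, so the F1 was Z g / z G.
The recombinant classes are Z G and z g: 29 + 34 = 63.
Recombination frequency = 63/200 = 0.3150 ≈ 31.5%, i.e. 31.5 cM.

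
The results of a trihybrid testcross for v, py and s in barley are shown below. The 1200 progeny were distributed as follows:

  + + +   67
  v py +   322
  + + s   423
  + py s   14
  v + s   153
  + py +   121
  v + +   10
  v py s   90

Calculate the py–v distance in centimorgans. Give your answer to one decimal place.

The two most frequent reciprocal classes, + + s and v py +, are the parental types, so the F1 was + + s / v py +.
The two rarest classes, + py s and v + +, are the double crossovers. Comparing them with the parentals, only the py allele has switched, so py is the middle locus and the order is s – py – v.
Crossovers in the py–v interval produce the single-crossover classes v + s and + py + (153 + 121 = 274) plus the double crossovers (24).
RF(py–v) = (274 + 24) / 1200 = 298/1200 = 0.2483 → 24.8 centimorgans.

24.8 centimorgans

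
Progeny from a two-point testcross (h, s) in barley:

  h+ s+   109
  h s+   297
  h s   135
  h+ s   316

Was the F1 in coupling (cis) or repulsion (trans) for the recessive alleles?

The two most frequent classes are h+ s (316) and h s+ (297); these are the parental (non-recombinant) types.
So the F1 carried h+ s on one chromosome and h s+ on the other — the recessive alleles are on opposite chromosomes (trans / repulsion).

trans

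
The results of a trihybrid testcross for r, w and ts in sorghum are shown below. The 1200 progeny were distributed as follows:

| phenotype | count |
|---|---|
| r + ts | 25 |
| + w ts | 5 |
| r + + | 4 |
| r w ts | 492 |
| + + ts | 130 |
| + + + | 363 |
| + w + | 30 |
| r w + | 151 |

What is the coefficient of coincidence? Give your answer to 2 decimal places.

0.58

The two most frequent reciprocal classes, + + + and r w ts, are the parental types, so the F1 was + + + / r w ts.
The two rarest classes, r + + and + w ts, are the double crossovers. Comparing them with the parentals, only the r allele has switched, so r is the middle locus and the order is ts – r – w.
ts–r: (281 + 9)/1200 = 0.2417; r–w: (55 + 9)/1200 = 0.0533.
Expected DCO frequency = 0.2417 × 0.0533 ≈ 0.01288; observed = 9/1200 ≈ 0.00750.
Coefficient of coincidence = 0.00750/0.01288 ≈ 0.58.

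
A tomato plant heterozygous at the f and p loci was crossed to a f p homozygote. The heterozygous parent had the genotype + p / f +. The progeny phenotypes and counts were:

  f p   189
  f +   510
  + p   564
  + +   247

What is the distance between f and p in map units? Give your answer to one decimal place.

28.9 map units

The recombinant classes are + + and f p: 247 + 189 = 436.
Recombination frequency = 436/1510 = 0.2887 ≈ 28.9%, i.e. 28.9 map units.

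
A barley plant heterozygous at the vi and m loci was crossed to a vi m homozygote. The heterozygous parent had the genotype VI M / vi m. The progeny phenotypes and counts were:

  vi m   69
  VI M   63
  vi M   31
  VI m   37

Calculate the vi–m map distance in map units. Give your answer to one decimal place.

34.0 map units

The recombinant classes are VI m and vi M: 37 + 31 = 68.
Recombination frequency = 68/200 = 0.3400 ≈ 34.0%, i.e. 34.0 map units.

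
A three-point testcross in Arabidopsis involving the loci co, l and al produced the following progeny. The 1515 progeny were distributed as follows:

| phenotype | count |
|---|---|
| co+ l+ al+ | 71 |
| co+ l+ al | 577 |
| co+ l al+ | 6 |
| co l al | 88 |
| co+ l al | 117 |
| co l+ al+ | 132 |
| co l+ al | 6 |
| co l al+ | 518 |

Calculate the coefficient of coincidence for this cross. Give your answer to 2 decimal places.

The two most frequent reciprocal classes, co l al+ and co+ l+ al, are the parental types, so the F1 was co l al+ / co+ l+ al.
The two rarest classes, co+ l al+ and co l+ al, are the double crossovers. Comparing them with the parentals, only the co allele has switched, so co is the middle locus and the order is l – co – al.
l–co: (249 + 12)/1515 = 0.1723; co–al: (159 + 12)/1515 = 0.1129.
Expected DCO frequency = 0.1723 × 0.1129 ≈ 0.01945; observed = 12/1515 ≈ 0.00792.
Coefficient of coincidence = 0.00792/0.01945 ≈ 0.41.

0.41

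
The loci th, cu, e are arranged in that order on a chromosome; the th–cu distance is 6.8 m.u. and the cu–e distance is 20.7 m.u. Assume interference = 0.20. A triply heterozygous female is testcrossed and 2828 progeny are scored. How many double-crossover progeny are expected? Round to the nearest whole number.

32

Map distances give recombination frequencies of 0.068 and 0.207 for the two intervals.
With interference 0.20 (so coincidence = 0.80), expected double-crossover frequency = 0.068 × 0.207 × 0.80 = 0.01126.
Expected number = 0.01126 × 2828 = 31.85 ≈ 32.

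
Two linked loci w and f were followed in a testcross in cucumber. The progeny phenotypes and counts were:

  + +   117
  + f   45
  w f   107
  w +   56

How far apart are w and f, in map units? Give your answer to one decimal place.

The two most frequent classes, + + (117) and w f (107), are the parental types, so the F1 was + + / w f.
The recombinant classes are + f and w +: 45 + 56 = 101.
Recombination frequency = 101/325 = 0.3108 ≈ 31.1%, i.e. 31.1 map units.

31.1 map units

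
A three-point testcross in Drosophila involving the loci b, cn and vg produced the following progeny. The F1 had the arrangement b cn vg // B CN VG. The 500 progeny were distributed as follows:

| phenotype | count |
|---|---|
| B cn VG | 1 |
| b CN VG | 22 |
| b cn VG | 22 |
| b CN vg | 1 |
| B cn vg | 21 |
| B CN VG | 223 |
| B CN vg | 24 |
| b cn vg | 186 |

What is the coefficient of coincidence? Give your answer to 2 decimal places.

0.46

The two rarest classes, b CN vg and B cn VG, are the double crossovers. Comparing them with the parentals, only the cn allele has switched, so cn is the middle locus and the order is b – cn – vg.
b–cn: (43 + 2)/500 = 0.0900; cn–vg: (46 + 2)/500 = 0.0960.
Expected DCO frequency = 0.0900 × 0.0960 ≈ 0.00864; observed = 2/500 ≈ 0.00400.
Coefficient of coincidence = 0.00400/0.00864 ≈ 0.46.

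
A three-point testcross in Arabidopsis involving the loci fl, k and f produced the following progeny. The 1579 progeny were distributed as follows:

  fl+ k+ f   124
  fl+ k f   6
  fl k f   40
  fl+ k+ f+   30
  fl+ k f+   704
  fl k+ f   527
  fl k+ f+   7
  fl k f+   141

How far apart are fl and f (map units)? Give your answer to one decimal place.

17.6 map units

The two most frequent reciprocal classes, fl k+ f and fl+ k f+, are the parental types, so the F1 was fl k+ f / fl+ k f+.
The two rarest classes, fl k+ f+ and fl+ k f, are the double crossovers. Comparing them with the parentals, only the f allele has switched, so f is the middle locus and the order is k – f – fl.
Crossovers in the f–fl interval produce the single-crossover classes fl+ k+ f and fl k f+ (124 + 141 = 265) plus the double crossovers (13).
RF(f–fl) = (265 + 13) / 1579 = 278/1579 = 0.1761 → 17.6 map units.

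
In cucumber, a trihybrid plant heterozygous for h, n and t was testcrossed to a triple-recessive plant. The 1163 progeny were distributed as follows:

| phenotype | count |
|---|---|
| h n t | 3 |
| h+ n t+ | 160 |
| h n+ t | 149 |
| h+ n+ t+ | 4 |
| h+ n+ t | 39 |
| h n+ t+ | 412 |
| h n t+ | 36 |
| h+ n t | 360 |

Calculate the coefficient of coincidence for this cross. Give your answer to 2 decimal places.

The two most frequent reciprocal classes, h+ n t and h n+ t+, are the parental types, so the F1 was h+ n t / h n+ t+.
The two rarest classes, h n t and h+ n+ t+, are the double crossovers. Comparing them with the parentals, only the h allele has switched, so h is the middle locus and the order is t – h – n.
t–h: (309 + 7)/1163 = 0.2717; h–n: (75 + 7)/1163 = 0.0705.
Expected DCO frequency = 0.2717 × 0.0705 ≈ 0.01915; observed = 7/1163 ≈ 0.00602.
Coefficient of coincidence = 0.00602/0.01915 ≈ 0.31.

0.31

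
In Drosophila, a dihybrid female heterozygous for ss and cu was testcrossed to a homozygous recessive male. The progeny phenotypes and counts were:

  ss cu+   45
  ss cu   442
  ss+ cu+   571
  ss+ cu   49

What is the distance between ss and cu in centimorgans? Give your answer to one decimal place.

8.5 centimorgans

The two most frequent classes, ss+ cu+ (571) and ss cu (442), are the parental types, so the F1 was ss+ cu+ / ss cu.
The recombinant classes are ss+ cu and ss cu+: 49 + 45 = 94.
Recombination frequency = 94/1107 = 0.0849 ≈ 8.5%, i.e. 8.5 centimorgans.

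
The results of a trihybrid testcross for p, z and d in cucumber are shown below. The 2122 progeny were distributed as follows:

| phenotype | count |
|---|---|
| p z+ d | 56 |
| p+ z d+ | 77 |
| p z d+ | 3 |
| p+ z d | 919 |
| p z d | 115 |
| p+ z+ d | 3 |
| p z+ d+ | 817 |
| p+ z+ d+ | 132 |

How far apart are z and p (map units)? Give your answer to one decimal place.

11.9 map units

The two most frequent reciprocal classes, p+ z d and p z+ d+, are the parental types, so the F1 was p+ z d / p z+ d+.
The two rarest classes, p+ z+ d and p z d+, are the double crossovers. Comparing them with the parentals, only the z allele has switched, so z is the middle locus and the order is d – z – p.
Crossovers in the z–p interval produce the single-crossover classes p z d and p+ z+ d+ (115 + 132 = 247) plus the double crossovers (6).
RF(z–p) = (247 + 6) / 2122 = 253/2122 = 0.1192 → 11.9 map units.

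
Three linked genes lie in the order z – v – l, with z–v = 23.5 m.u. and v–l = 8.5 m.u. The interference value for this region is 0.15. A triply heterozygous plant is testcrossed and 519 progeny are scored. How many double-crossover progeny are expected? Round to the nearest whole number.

Map distances give recombination frequencies of 0.235 and 0.085 for the two intervals.
With interference 0.15 (so coincidence = 0.85), expected double-crossover frequency = 0.235 × 0.085 × 0.85 = 0.01698.
Expected number = 0.01698 × 519 = 8.81 ≈ 9.

9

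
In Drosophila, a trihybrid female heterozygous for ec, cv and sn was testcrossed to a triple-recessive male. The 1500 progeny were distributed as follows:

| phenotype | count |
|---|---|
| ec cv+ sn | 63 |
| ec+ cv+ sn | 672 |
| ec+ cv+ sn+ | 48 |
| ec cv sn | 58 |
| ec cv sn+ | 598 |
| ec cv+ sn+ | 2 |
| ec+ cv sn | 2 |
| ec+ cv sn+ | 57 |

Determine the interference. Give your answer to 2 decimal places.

The two most frequent reciprocal classes, ec+ cv+ sn and ec cv sn+, are the parental types, so the F1 was ec+ cv+ sn / ec cv sn+.
The two rarest classes, ec+ cv sn and ec cv+ sn+, are the double crossovers. Comparing them with the parentals, only the cv allele has switched, so cv is the middle locus and the order is sn – cv – ec.
sn–cv: (106 + 4)/1500 = 0.0733; cv–ec: (120 + 4)/1500 = 0.0827.
Expected DCO frequency = 0.0733 × 0.0827 ≈ 0.00606; observed = 4/1500 ≈ 0.00267.
Coefficient of coincidence = 0.00267/0.00606 ≈ 0.44; interference = 1 − 0.44 = 0.56.

0.56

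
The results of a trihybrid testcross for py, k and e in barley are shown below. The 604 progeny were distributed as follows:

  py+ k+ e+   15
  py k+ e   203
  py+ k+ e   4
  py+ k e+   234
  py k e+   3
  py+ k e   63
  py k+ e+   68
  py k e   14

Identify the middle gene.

py

The two most frequent reciprocal classes, py k+ e and py+ k e+, are the parental types, so the F1 was py k+ e / py+ k e+.
The two rarest classes, py+ k+ e and py k e+, are the double crossovers. Comparing them with the parentals, only the py allele has switched, so py is the middle locus and the order is e – py – k.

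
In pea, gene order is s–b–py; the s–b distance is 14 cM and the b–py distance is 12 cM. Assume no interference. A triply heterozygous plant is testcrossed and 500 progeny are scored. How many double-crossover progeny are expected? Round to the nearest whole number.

Map distances give recombination frequencies of 0.140 and 0.120 for the two intervals.
With no interference, expected double-crossover frequency = 0.140 × 0.120 = 0.01680.
Expected number = 0.01680 × 500 = 8.40 ≈ 8.

8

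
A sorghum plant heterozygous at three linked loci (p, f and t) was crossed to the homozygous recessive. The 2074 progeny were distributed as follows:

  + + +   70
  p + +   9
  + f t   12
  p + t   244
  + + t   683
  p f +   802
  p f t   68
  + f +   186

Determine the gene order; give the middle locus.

f

The two most frequent reciprocal classes, p f + and + + t, are the parental types, so the F1 was p f + / + + t.
The two rarest classes, p + + and + f t, are the double crossovers. Comparing them with the parentals, only the f allele has switched, so f is the middle locus and the order is p – f – t.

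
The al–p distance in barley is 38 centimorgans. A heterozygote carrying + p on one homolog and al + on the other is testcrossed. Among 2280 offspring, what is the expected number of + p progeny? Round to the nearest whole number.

A map distance of 38 centimorgans corresponds to a recombination frequency of 0.380.
The F1 is + p / al +, so + p is a parental gamete class with expected frequency (1 − r)/2 = 0.620/2 = 0.3100.
Expected number = 0.3100 × 2280 = 706.80 ≈ 707.

707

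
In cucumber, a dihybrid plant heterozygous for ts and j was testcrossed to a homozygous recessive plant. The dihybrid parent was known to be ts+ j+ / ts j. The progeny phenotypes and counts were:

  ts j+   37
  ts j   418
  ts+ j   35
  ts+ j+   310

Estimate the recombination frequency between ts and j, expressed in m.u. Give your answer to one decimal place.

9.0 m.u.

The recombinant classes are ts+ j and ts j+: 35 + 37 = 72.
Recombination frequency = 72/800 = 0.0900 ≈ 9.0%, i.e. 9.0 m.u.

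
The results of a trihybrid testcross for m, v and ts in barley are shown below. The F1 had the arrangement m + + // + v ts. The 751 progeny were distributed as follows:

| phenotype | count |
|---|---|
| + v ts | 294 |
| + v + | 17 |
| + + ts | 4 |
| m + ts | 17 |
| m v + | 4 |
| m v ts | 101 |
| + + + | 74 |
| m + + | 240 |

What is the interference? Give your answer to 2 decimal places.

The two rarest classes, m v + and + + ts, are the double crossovers. Comparing them with the parentals, only the v allele has switched, so v is the middle locus and the order is ts – v – m.
ts–v: (34 + 8)/751 = 0.0559; v–m: (175 + 8)/751 = 0.2437.
Expected DCO frequency = 0.0559 × 0.2437 ≈ 0.01362; observed = 8/751 ≈ 0.01065.
Coefficient of coincidence = 0.01065/0.01362 ≈ 0.78; interference = 1 − 0.78 = 0.22.

0.22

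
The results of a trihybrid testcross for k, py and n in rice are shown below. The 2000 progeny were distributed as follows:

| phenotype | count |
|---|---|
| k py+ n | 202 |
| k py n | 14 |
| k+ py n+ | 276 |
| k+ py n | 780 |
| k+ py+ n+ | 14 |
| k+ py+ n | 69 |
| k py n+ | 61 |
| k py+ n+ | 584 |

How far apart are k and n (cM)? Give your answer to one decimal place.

The two most frequent reciprocal classes, k py+ n+ and k+ py n, are the parental types, so the F1 was k py+ n+ / k+ py n.
The two rarest classes, k+ py+ n+ and k py n, are the double crossovers. Comparing them with the parentals, only the k allele has switched, so k is the middle locus and the order is n – k – py.
Crossovers in the n–k interval produce the single-crossover classes k py+ n and k+ py n+ (202 + 276 = 478) plus the double crossovers (28).
RF(n–k) = (478 + 28) / 2000 = 506/2000 = 0.2530 → 25.3 cM.

25.3 cM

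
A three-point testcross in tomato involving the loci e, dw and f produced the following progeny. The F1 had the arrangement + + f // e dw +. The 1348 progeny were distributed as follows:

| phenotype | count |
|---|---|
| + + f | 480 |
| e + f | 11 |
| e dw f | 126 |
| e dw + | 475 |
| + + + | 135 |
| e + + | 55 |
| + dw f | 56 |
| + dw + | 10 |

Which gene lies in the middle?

The two rarest classes, e + f and + dw +, are the double crossovers. Comparing them with the parentals, only the e allele has switched, so e is the middle locus and the order is dw – e – f.

e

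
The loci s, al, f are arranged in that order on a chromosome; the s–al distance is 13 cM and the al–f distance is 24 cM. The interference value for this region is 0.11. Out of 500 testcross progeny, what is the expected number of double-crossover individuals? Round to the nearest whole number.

14

Map distances give recombination frequencies of 0.130 and 0.240 for the two intervals.
With interference 0.11 (so coincidence = 0.89), expected double-crossover frequency = 0.130 × 0.240 × 0.89 = 0.02777.
Expected number = 0.02777 × 500 = 13.88 ≈ 14.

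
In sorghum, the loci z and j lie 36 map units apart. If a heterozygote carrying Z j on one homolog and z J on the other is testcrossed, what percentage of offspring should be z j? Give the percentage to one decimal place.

A map distance of 36 map units corresponds to a recombination frequency of 0.360.
The F1 is Z j / z J, so z j is a recombinant gamete class with expected frequency r/2 = 0.360/2 = 0.1800.
That is 0.1800 = 18.0% of the progeny.

18.0%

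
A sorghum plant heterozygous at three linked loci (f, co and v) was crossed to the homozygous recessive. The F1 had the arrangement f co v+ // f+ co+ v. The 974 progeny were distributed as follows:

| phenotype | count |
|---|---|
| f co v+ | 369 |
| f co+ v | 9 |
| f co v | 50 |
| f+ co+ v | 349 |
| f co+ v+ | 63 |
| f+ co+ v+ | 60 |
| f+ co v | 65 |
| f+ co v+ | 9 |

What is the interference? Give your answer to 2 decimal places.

0.06

The two rarest classes, f+ co v+ and f co+ v, are the double crossovers. Comparing them with the parentals, only the f allele has switched, so f is the middle locus and the order is co – f – v.
co–f: (128 + 18)/974 = 0.1499; f–v: (110 + 18)/974 = 0.1314.
Expected DCO frequency = 0.1499 × 0.1314 ≈ 0.01970; observed = 18/974 ≈ 0.01848.
Coefficient of coincidence = 0.01848/0.01970 ≈ 0.94; interference = 1 − 0.94 = 0.06.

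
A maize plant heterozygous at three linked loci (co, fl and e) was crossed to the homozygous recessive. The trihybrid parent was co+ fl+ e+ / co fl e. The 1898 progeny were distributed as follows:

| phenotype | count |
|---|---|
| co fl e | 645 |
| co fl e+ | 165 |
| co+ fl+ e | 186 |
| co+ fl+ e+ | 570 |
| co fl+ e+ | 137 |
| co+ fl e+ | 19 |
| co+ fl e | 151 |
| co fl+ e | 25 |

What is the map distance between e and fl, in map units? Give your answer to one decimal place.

20.8 map units

The two rarest classes, co+ fl e+ and co fl+ e, are the double crossovers. Comparing them with the parentals, only the fl allele has switched, so fl is the middle locus and the order is e – fl – co.
Crossovers in the e–fl interval produce the single-crossover classes co+ fl+ e and co fl e+ (186 + 165 = 351) plus the double crossovers (44).
RF(e–fl) = (351 + 44) / 1898 = 395/1898 = 0.2081 → 20.8 map units.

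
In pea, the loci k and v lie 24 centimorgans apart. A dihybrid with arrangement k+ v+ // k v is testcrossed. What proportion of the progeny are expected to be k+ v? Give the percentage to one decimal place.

A map distance of 24 centimorgans corresponds to a recombination frequency of 0.240.
The F1 is k+ v+ / k v, so k+ v is a recombinant gamete class with expected frequency r/2 = 0.240/2 = 0.1200.
That is 0.1200 = 12.0% of the progeny.

12.0%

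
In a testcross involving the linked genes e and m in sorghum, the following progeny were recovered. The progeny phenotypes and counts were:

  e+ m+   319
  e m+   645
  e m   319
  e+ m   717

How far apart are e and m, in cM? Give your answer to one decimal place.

31.9 cM

The two most frequent classes, e+ m (717) and e m+ (645), are the parental types, so the F1 was e+ m / e m+.
The recombinant classes are e+ m+ and e m: 319 + 319 = 638.
Recombination frequency = 638/2000 = 0.3190 ≈ 31.9%, i.e. 31.9 cM.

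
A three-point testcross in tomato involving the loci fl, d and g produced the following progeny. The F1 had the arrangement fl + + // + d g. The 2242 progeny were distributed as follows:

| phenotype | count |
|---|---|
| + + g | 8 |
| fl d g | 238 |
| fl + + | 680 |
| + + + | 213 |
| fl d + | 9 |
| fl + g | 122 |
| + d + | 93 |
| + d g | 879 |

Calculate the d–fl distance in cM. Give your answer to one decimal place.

The two rarest classes, fl d + and + + g, are the double crossovers. Comparing them with the parentals, only the d allele has switched, so d is the middle locus and the order is g – d – fl.
Crossovers in the d–fl interval produce the single-crossover classes + + + and fl d g (213 + 238 = 451) plus the double crossovers (17).
RF(d–fl) = (451 + 17) / 2242 = 468/2242 = 0.2087 → 20.9 cM.

20.9 cM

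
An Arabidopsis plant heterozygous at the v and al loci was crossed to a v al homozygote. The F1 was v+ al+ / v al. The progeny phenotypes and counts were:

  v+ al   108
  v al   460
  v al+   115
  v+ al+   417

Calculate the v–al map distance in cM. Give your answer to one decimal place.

20.3 cM

The recombinant classes are v+ al and v al+: 108 + 115 = 223.
Recombination frequency = 223/1100 = 0.2027 ≈ 20.3%, i.e. 20.3 cM.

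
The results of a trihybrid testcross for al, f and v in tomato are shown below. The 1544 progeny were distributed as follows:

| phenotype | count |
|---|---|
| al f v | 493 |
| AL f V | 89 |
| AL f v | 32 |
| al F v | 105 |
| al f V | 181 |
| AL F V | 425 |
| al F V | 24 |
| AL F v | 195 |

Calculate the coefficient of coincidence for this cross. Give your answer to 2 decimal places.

0.80

The two most frequent reciprocal classes, al f v and AL F V, are the parental types, so the F1 was al f v / AL F V.
The two rarest classes, AL f v and al F V, are the double crossovers. Comparing them with the parentals, only the al allele has switched, so al is the middle locus and the order is v – al – f.
v–al: (376 + 56)/1544 = 0.2798; al–f: (194 + 56)/1544 = 0.1619.
Expected DCO frequency = 0.2798 × 0.1619 ≈ 0.04530; observed = 56/1544 ≈ 0.03627.
Coefficient of coincidence = 0.03627/0.04530 ≈ 0.80.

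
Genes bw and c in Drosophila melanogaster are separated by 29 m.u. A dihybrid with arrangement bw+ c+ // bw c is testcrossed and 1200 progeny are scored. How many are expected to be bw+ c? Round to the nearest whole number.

A map distance of 29 m.u. corresponds to a recombination frequency of 0.290.
The F1 is bw+ c+ / bw c, so bw+ c is a recombinant gamete class with expected frequency r/2 = 0.290/2 = 0.1450.
Expected number = 0.1450 × 1200 = 174.00 ≈ 174.

174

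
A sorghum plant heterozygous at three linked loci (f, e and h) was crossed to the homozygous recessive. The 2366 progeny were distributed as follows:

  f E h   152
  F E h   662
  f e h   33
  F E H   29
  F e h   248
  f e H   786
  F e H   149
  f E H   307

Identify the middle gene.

The two most frequent reciprocal classes, F E h and f e H, are the parental types, so the F1 was F E h / f e H.
The two rarest classes, F E H and f e h, are the double crossovers. Comparing them with the parentals, only the h allele has switched, so h is the middle locus and the order is f – h – e.

h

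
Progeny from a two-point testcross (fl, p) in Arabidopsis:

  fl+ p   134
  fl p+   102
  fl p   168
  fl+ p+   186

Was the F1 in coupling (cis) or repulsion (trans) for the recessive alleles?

The two most frequent classes are fl+ p+ (186) and fl p (168); these are the parental (non-recombinant) types.
So the F1 carried fl+ p+ on one chromosome and fl p on the other — the recessive alleles are on the same chromosome (cis / coupling).

cis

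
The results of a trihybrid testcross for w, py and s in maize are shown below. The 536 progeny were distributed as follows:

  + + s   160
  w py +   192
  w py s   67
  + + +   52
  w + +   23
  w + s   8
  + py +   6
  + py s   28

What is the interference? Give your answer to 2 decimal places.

The two most frequent reciprocal classes, w py + and + + s, are the parental types, so the F1 was w py + / + + s.
The two rarest classes, + py + and w + s, are the double crossovers. Comparing them with the parentals, only the w allele has switched, so w is the middle locus and the order is s – w – py.
s–w: (119 + 14)/536 = 0.2481; w–py: (51 + 14)/536 = 0.1213.
Expected DCO frequency = 0.2481 × 0.1213 ≈ 0.03009; observed = 14/536 ≈ 0.02612.
Coefficient of coincidence = 0.02612/0.03009 ≈ 0.87; interference = 1 − 0.87 = 0.13.

0.13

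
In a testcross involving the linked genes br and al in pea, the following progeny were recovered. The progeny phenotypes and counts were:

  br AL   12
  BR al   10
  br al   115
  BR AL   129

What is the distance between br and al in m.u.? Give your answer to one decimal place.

The two most frequent classes, BR AL (129) and br al (115), are the parental types, so the F1 was BR AL / br al.
The recombinant classes are BR al and br AL: 10 + 12 = 22.
Recombination frequency = 22/266 = 0.0827 ≈ 8.3%, i.e. 8.3 m.u.

8.3 m.u.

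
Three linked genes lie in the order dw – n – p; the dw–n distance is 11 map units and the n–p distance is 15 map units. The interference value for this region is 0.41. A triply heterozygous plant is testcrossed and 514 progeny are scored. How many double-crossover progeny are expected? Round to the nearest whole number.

5

Map distances give recombination frequencies of 0.110 and 0.150 for the two intervals.
With interference 0.41 (so coincidence = 0.59), expected double-crossover frequency = 0.110 × 0.150 × 0.59 = 0.00974.
Expected number = 0.00974 × 514 = 5.00 ≈ 5.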